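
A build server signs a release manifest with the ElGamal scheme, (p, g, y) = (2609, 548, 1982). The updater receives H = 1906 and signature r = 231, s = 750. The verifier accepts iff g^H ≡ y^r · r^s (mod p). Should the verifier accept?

accept

Left side g^H mod p:
548^1906 mod 2609 = 1257
Right side y^r · r^s mod p:
1982^231 mod 2609 = 1931
231^750 mod 2609 = 1395
1931·1395 = 2693745 ≡ 1257 (mod 2609)
1257 ≡ 1257 (mod 2609), so the signature is genuine.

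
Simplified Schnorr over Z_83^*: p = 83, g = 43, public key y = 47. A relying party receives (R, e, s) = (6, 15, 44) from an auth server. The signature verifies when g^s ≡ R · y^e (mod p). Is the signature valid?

valid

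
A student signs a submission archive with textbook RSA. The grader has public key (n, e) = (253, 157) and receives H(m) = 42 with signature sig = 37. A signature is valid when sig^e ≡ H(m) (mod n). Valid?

no

Squares mod 253: sig^1≡37, sig^2≡104, sig^4≡190, sig^8≡174, sig^16≡169, sig^32≡225, sig^64≡25, sig^128≡119
157 = 128 + 16 + 8 + 4 + 1, so sig^157 ≡ 119·169·174·190·37 ≡ 214 (mod 253)
The recovered value 214 does not match the digest 42.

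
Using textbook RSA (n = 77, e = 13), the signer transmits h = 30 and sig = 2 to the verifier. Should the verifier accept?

accept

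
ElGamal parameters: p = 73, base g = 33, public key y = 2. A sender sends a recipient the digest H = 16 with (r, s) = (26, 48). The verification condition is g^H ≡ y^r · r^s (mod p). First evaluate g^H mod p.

33^2 = 1089 ≡ 67
33^4 ≡ 67^2 = 4489 ≡ 36
33^8 ≡ 36^2 = 1296 ≡ 55
33^16 ≡ 55^2 = 3025 ≡ 32

32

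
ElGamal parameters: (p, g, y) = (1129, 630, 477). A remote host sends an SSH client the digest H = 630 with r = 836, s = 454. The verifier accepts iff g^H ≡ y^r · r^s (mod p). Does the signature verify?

Left side g^H mod p:
630^2 = 396900 ≡ 621
630^4 ≡ 621^2 = 385641 ≡ 652
630^8 ≡ 652^2 = 425104 ≡ 600
630^16 ≡ 600^2 = 360000 ≡ 978
630^32 ≡ 978^2 = 956484 ≡ 221
630^64 ≡ 221^2 = 48841 ≡ 294
630^128 ≡ 294^2 = 86436 ≡ 632
630^256 ≡ 632^2 = 399424 ≡ 887
630^512 ≡ 887^2 = 786769 ≡ 985
630 = 512 + 64 + 32 + 16 + 4 + 2, so 630^630 ≡ 985·294·221·978·652·621 ≡ 805 (mod 1129)
Right side y^r · r^s mod p:
477^2 = 227529 ≡ 600
477^4 ≡ 600^2 = 360000 ≡ 978
477^8 ≡ 978^2 = 956484 ≡ 221
477^16 ≡ 221^2 = 48841 ≡ 294
477^32 ≡ 294^2 = 86436 ≡ 632
477^64 ≡ 632^2 = 399424 ≡ 887
477^128 ≡ 887^2 = 786769 ≡ 985
477^256 ≡ 985^2 = 970225 ≡ 414
477^512 ≡ 414^2 = 171396 ≡ 917
836 = 512 + 256 + 64 + 4, so 477^836 ≡ 917·414·887·978 ≡ 913 (mod 1129)
836^2 = 698896 ≡ 45
836^4 ≡ 45^2 = 2025 ≡ 896
836^8 ≡ 896^2 = 802816 ≡ 97
836^16 ≡ 97^2 = 9409 ≡ 377
836^32 ≡ 377^2 = 142129 ≡ 1004
836^64 ≡ 1004^2 = 1008016 ≡ 948
836^128 ≡ 948^2 = 898704 ≡ 20
836^256 ≡ 20^2 = 400
454 = 256 + 128 + 64 + 4 + 2, so 836^454 ≡ 400·20·948·896·45 ≡ 566 (mod 1129)
913·566 = 516758 ≡ 805 (mod 1129)
805 ≡ 805 (mod 1129), so the signature is genuine.

verifies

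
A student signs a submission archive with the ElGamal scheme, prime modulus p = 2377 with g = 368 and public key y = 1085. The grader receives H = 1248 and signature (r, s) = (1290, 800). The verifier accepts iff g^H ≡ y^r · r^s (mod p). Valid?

no

Left side g^H mod p:
368^2 = 135424 ≡ 2312
368^4 ≡ 2312^2 = 5345344 ≡ 1848
368^8 ≡ 1848^2 = 3415104 ≡ 1732
368^16 ≡ 1732^2 = 2999824 ≡ 50
368^32 ≡ 50^2 = 2500 ≡ 123
368^64 ≡ 123^2 = 15129 ≡ 867
368^128 ≡ 867^2 = 751689 ≡ 557
368^256 ≡ 557^2 = 310249 ≡ 1239
368^512 ≡ 1239^2 = 1535121 ≡ 1956
368^1024 ≡ 1956^2 = 3825936 ≡ 1343
1248 = 1024 + 128 + 64 + 32, so 368^1248 ≡ 1343·557·867·123 ≡ 2281 (mod 2377)
Right side y^r · r^s mod p:
1085^2 = 1177225 ≡ 610
1085^4 ≡ 610^2 = 372100 ≡ 1288
1085^8 ≡ 1288^2 = 1658944 ≡ 2175
1085^16 ≡ 2175^2 = 4730625 ≡ 395
1085^32 ≡ 395^2 = 156025 ≡ 1520
1085^64 ≡ 1520^2 = 2310400 ≡ 2333
1085^128 ≡ 2333^2 = 5442889 ≡ 1936
1085^256 ≡ 1936^2 = 3748096 ≡ 1944
1085^512 ≡ 1944^2 = 3779136 ≡ 2083
1085^1024 ≡ 2083^2 = 4338889 ≡ 864
1290 = 1024 + 256 + 8 + 2, so 1085^1290 ≡ 864·1944·2175·610 ≡ 2118 (mod 2377)
1290^2 = 1664100 ≡ 200
1290^4 ≡ 200^2 = 40000 ≡ 1968
1290^8 ≡ 1968^2 = 3873024 ≡ 891
1290^16 ≡ 891^2 = 793881 ≡ 2340
1290^32 ≡ 2340^2 = 5475600 ≡ 1369
1290^64 ≡ 1369^2 = 1874161 ≡ 1085
1290^128 ≡ 1085^2 = 1177225 ≡ 610
1290^256 ≡ 610^2 = 372100 ≡ 1288
1290^512 ≡ 1288^2 = 1658944 ≡ 2175
800 = 512 + 256 + 32, so 1290^800 ≡ 2175·1288·1369 ≡ 621 (mod 2377)
2118·621 = 1315278 ≡ 797 (mod 2377)
2281 ≠ 797, so verification fails.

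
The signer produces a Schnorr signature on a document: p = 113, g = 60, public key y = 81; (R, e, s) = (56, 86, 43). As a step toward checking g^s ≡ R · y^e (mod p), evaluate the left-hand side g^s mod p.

60^2 = 3600 ≡ 97
60^4 ≡ 97^2 = 9409 ≡ 30
60^8 ≡ 30^2 = 900 ≡ 109
60^16 ≡ 109^2 = 11881 ≡ 16
60^32 ≡ 16^2 = 256 ≡ 30
43 = 32 + 8 + 2 + 1, so 60^43 ≡ 30·109·97·60 ≡ 53 (mod 113)

53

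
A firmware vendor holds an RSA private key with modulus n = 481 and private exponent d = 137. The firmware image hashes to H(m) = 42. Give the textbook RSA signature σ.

(H(m))^2 ≡ 42^2 = 1764 ≡ 321
(H(m))^4 ≡ 321^2 = 103041 ≡ 107
(H(m))^8 ≡ 107^2 = 11449 ≡ 386
(H(m))^16 ≡ 386^2 = 148996 ≡ 367
(H(m))^32 ≡ 367^2 = 134689 ≡ 9
(H(m))^64 ≡ 9^2 = 81
(H(m))^128 ≡ 81^2 = 6561 ≡ 308
137 = 128 + 8 + 1, so (H(m))^137 ≡ 308·386·42 ≡ 35 (mod 481)

35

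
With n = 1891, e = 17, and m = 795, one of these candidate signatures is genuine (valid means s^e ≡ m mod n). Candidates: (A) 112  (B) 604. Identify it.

A

Candidate A: Squares mod 1891: 112^1≡112, 112^2≡1198, 112^4≡1826, 112^8≡443, 112^16≡1476; 17 = 16 + 1, so 112^17 ≡ 1476·112 ≡ 795 (mod 1891)
  → matches m = 795
Candidate B: Squares mod 1891: 604^1≡604, 604^2≡1744, 604^4≡808, 604^8≡469, 604^16≡605; 17 = 16 + 1, so 604^17 ≡ 605·604 ≡ 457 (mod 1891)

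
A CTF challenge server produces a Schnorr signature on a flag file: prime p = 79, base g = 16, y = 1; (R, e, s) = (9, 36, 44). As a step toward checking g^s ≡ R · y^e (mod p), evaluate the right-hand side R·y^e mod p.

1^2 = 1
1^4 ≡ 1^2 = 1
1^8 ≡ 1^2 = 1
1^16 ≡ 1^2 = 1
1^32 ≡ 1^2 = 1
36 = 32 + 4, so 1^36 ≡ 1·1 ≡ 1 (mod 79)
R · y^e ≡ 9·1 = 9 ≡ 9 (mod 79)

9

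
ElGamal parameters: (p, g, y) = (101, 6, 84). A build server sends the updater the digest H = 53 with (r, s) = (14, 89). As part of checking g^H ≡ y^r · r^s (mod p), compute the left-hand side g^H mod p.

14

6^2 = 36
6^4 ≡ 36^2 = 1296 ≡ 84
6^8 ≡ 84^2 = 7056 ≡ 87
6^16 ≡ 87^2 = 7569 ≡ 95
6^32 ≡ 95^2 = 9025 ≡ 36
53 = 32 + 16 + 4 + 1, so 6^53 ≡ 36·95·84·6 ≡ 14 (mod 101)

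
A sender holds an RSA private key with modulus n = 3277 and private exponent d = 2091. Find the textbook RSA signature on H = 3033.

157

H^2 ≡ 3033^2 = 9199089 ≡ 550
H^4 ≡ 550^2 = 302500 ≡ 1016
H^8 ≡ 1016^2 = 1032256 ≡ 1
H^16 ≡ 1^2 = 1
H^32 ≡ 1^2 = 1
H^64 ≡ 1^2 = 1
H^128 ≡ 1^2 = 1
H^256 ≡ 1^2 = 1
H^512 ≡ 1^2 = 1
H^1024 ≡ 1^2 = 1
H^2048 ≡ 1^2 = 1
2091 = 2048 + 32 + 8 + 2 + 1, so H^2091 ≡ 1·1·1·550·3033 ≡ 157 (mod 3277)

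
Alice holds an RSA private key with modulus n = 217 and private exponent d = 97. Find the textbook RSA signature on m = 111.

195

Squares mod 217: m^1≡111, m^2≡169, m^4≡134, m^8≡162, m^16≡204, m^32≡169, m^64≡134
97 = 64 + 32 + 1, so m^97 ≡ 134·169·111 ≡ 195 (mod 217)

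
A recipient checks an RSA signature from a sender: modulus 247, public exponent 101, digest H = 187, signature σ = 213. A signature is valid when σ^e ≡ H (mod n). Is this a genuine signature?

genuine

Squares mod 247: σ^1≡213, σ^2≡168, σ^4≡66, σ^8≡157, σ^16≡196, σ^32≡131, σ^64≡118
101 = 64 + 32 + 4 + 1, so σ^101 ≡ 118·131·66·213 ≡ 187 (mod 247)
Since 187 equals the digest 187, verification succeeds.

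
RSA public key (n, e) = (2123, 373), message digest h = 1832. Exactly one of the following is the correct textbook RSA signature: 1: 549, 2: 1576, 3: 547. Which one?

Candidate 1: 549^373 mod 2123 = 1341
Candidate 2: 1576^373 mod 2123 = 291
Candidate 3: 547^373 mod 2123 = 1832
  → matches h = 1832

3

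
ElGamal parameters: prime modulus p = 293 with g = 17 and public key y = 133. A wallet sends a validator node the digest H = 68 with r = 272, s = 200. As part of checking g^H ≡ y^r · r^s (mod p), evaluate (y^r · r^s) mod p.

133^272 mod 293 = 126
272^200 mod 293 = 65
y^r · r^s ≡ 126·65 = 8190 ≡ 279 (mod 293)

279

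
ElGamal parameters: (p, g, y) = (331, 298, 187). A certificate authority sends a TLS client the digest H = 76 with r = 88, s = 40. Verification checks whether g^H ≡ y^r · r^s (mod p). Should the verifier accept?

Left side g^H mod p:
298^2 = 88804 ≡ 96
298^4 ≡ 96^2 = 9216 ≡ 279
298^8 ≡ 279^2 = 77841 ≡ 56
298^16 ≡ 56^2 = 3136 ≡ 157
298^32 ≡ 157^2 = 24649 ≡ 155
298^64 ≡ 155^2 = 24025 ≡ 193
76 = 64 + 8 + 4, so 298^76 ≡ 193·56·279 ≡ 22 (mod 331)
Right side y^r · r^s mod p:
187^2 = 34969 ≡ 214
187^4 ≡ 214^2 = 45796 ≡ 118
187^8 ≡ 118^2 = 13924 ≡ 22
187^16 ≡ 22^2 = 484 ≡ 153
187^32 ≡ 153^2 = 23409 ≡ 239
187^64 ≡ 239^2 = 57121 ≡ 189
88 = 64 + 16 + 8, so 187^88 ≡ 189·153·22 ≡ 323 (mod 331)
88^2 = 7744 ≡ 131
88^4 ≡ 131^2 = 17161 ≡ 280
88^8 ≡ 280^2 = 78400 ≡ 284
88^16 ≡ 284^2 = 80656 ≡ 223
88^32 ≡ 223^2 = 49729 ≡ 79
40 = 32 + 8, so 88^40 ≡ 79·284 ≡ 259 (mod 331)
323·259 = 83657 ≡ 245 (mod 331)
22 ≠ 245, so verification fails.

reject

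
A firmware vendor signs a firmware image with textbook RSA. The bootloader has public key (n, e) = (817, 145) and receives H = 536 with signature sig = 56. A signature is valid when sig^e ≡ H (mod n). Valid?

Squares mod 817: sig^1≡56, sig^2≡685, sig^4≡267, sig^8≡210, sig^16≡799, sig^32≡324, sig^64≡400, sig^128≡685
145 = 128 + 16 + 1, so sig^145 ≡ 685·799·56 ≡ 702 (mod 817)
The recovered value 702 does not match the digest 536.

no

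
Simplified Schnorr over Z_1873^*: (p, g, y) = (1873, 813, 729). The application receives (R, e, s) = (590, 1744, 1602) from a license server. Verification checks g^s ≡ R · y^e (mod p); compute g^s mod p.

Squares mod 1873: 813^1≡813, 813^2≡1673, 813^4≡667, 813^8≡988, 813^16≡311, 813^32≡1198, 813^64≡486, 813^128≡198, 813^256≡1744, 813^512≡1657, 813^1024≡1704
1602 = 1024 + 512 + 64 + 2, so 813^1602 ≡ 1704·1657·486·1673 ≡ 1797 (mod 1873)

1797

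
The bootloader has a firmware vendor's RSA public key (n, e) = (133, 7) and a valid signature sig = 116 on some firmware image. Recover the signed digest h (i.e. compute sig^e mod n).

sig^7 mod 133 = 109

109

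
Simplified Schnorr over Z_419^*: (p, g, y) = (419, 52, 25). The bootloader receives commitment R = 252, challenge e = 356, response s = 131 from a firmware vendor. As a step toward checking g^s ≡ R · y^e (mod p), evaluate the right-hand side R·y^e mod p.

240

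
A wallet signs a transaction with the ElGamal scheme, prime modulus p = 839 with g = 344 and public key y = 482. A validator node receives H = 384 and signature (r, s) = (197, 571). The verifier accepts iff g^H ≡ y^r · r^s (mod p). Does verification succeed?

fails

Left side g^H mod p:
344^2 = 118336 ≡ 37
344^4 ≡ 37^2 = 1369 ≡ 530
344^8 ≡ 530^2 = 280900 ≡ 674
344^16 ≡ 674^2 = 454276 ≡ 377
344^32 ≡ 377^2 = 142129 ≡ 338
344^64 ≡ 338^2 = 114244 ≡ 140
344^128 ≡ 140^2 = 19600 ≡ 303
344^256 ≡ 303^2 = 91809 ≡ 358
384 = 256 + 128, so 344^384 ≡ 358·303 ≡ 243 (mod 839)
Right side y^r · r^s mod p:
482^2 = 232324 ≡ 760
482^4 ≡ 760^2 = 577600 ≡ 368
482^8 ≡ 368^2 = 135424 ≡ 345
482^16 ≡ 345^2 = 119025 ≡ 726
482^32 ≡ 726^2 = 527076 ≡ 184
482^64 ≡ 184^2 = 33856 ≡ 296
482^128 ≡ 296^2 = 87616 ≡ 360
197 = 128 + 64 + 4 + 1, so 482^197 ≡ 360·296·368·482 ≡ 751 (mod 839)
197^2 = 38809 ≡ 215
197^4 ≡ 215^2 = 46225 ≡ 80
197^8 ≡ 80^2 = 6400 ≡ 527
197^16 ≡ 527^2 = 277729 ≡ 20
197^32 ≡ 20^2 = 400
197^64 ≡ 400^2 = 160000 ≡ 590
197^128 ≡ 590^2 = 348100 ≡ 754
197^256 ≡ 754^2 = 568516 ≡ 513
197^512 ≡ 513^2 = 263169 ≡ 562
571 = 512 + 32 + 16 + 8 + 2 + 1, so 197^571 ≡ 562·400·20·527·215·197 ≡ 152 (mod 839)
751·152 = 114152 ≡ 48 (mod 839)
243 ≠ 48, so verification fails.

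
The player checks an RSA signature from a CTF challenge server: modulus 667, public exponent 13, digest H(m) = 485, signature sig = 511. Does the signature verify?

does not verify

Squares mod 667: sig^1≡511, sig^2≡324, sig^4≡257, sig^8≡16
13 = 8 + 4 + 1, so sig^13 ≡ 16·257·511 ≡ 182 (mod 667)
sig^13 mod 667 = 182, but H(m) = 485.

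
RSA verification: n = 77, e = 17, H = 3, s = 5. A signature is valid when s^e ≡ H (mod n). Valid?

yes

s^17 mod 77 = 3
s^17 mod 77 = 3 matches H.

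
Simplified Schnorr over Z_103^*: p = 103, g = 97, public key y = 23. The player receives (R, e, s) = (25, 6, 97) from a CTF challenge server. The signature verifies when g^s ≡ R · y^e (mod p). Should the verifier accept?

accept

g^s mod p:
97^2 = 9409 ≡ 36
97^4 ≡ 36^2 = 1296 ≡ 60
97^8 ≡ 60^2 = 3600 ≡ 98
97^16 ≡ 98^2 = 9604 ≡ 25
97^32 ≡ 25^2 = 625 ≡ 7
97^64 ≡ 7^2 = 49
97 = 64 + 32 + 1, so 97^97 ≡ 49·7·97 ≡ 2 (mod 103)
R · y^e mod p:
23^2 = 529 ≡ 14
23^4 ≡ 14^2 = 196 ≡ 93
6 = 4 + 2, so 23^6 ≡ 93·14 ≡ 66 (mod 103)
25·66 = 1650 ≡ 2 (mod 103)
2 ≡ 2 (mod 103); signature holds.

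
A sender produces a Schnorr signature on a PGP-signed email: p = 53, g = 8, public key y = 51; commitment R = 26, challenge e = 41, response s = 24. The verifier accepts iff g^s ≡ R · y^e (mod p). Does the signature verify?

does not verify

g^s mod p:
8^2 = 64 ≡ 11
8^4 ≡ 11^2 = 121 ≡ 15
8^8 ≡ 15^2 = 225 ≡ 13
8^16 ≡ 13^2 = 169 ≡ 10
24 = 16 + 8, so 8^24 ≡ 10·13 ≡ 24 (mod 53)
R · y^e mod p:
51^2 = 2601 ≡ 4
51^4 ≡ 4^2 = 16
51^8 ≡ 16^2 = 256 ≡ 44
51^16 ≡ 44^2 = 1936 ≡ 28
51^32 ≡ 28^2 = 784 ≡ 42
41 = 32 + 8 + 1, so 51^41 ≡ 42·44·51 ≡ 14 (mod 53)
26·14 = 364 ≡ 46 (mod 53)
24 ≠ 46; the check fails.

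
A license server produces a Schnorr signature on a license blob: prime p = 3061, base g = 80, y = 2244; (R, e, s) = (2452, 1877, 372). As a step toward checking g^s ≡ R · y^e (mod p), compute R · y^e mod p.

2244^1877 mod 3061 = 1079
R · y^e ≡ 2452·1079 = 2645708 ≡ 1004 (mod 3061)

1004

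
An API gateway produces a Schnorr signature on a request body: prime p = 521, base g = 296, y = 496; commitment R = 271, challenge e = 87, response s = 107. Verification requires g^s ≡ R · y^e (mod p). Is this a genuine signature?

g^s mod p:
Squares mod 521: 296^1≡296, 296^2≡88, 296^4≡450, 296^8≡352, 296^16≡427, 296^32≡500, 296^64≡441
107 = 64 + 32 + 8 + 2 + 1, so 296^107 ≡ 441·500·352·88·296 ≡ 471 (mod 521)
R · y^e mod p:
Squares mod 521: 496^1≡496, 496^2≡104, 496^4≡396, 496^8≡516, 496^16≡25, 496^32≡104, 496^64≡396
87 = 64 + 16 + 4 + 2 + 1, so 496^87 ≡ 396·25·396·104·496 ≡ 417 (mod 521)
271·417 = 113007 ≡ 471 (mod 521)
471 ≡ 471 (mod 521); signature holds.

genuine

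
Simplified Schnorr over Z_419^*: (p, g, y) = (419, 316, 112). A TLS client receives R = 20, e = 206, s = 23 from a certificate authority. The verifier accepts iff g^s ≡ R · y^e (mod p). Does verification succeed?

g^s mod p:
316^2 = 99856 ≡ 134
316^4 ≡ 134^2 = 17956 ≡ 358
316^8 ≡ 358^2 = 128164 ≡ 369
316^16 ≡ 369^2 = 136161 ≡ 405
23 = 16 + 4 + 2 + 1, so 316^23 ≡ 405·358·134·316 ≡ 400 (mod 419)
R · y^e mod p:
112^2 = 12544 ≡ 393
112^4 ≡ 393^2 = 154449 ≡ 257
112^8 ≡ 257^2 = 66049 ≡ 266
112^16 ≡ 266^2 = 70756 ≡ 364
112^32 ≡ 364^2 = 132496 ≡ 92
112^64 ≡ 92^2 = 8464 ≡ 84
112^128 ≡ 84^2 = 7056 ≡ 352
206 = 128 + 64 + 8 + 4 + 2, so 112^206 ≡ 352·84·266·257·393 ≡ 20 (mod 419)
20·20 = 400 ≡ 400 (mod 419)
400 ≡ 400 (mod 419); signature holds.

passes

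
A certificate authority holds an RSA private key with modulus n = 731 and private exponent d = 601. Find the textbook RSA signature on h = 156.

524

h^601 mod 731 = 524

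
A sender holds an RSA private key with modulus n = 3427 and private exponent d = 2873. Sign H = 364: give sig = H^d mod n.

H^2 ≡ 364^2 = 132496 ≡ 2270
H^4 ≡ 2270^2 = 5152900 ≡ 2119
H^8 ≡ 2119^2 = 4490161 ≡ 791
H^16 ≡ 791^2 = 625681 ≡ 1967
H^32 ≡ 1967^2 = 3869089 ≡ 6
H^64 ≡ 6^2 = 36
H^128 ≡ 36^2 = 1296
H^256 ≡ 1296^2 = 1679616 ≡ 386
H^512 ≡ 386^2 = 148996 ≡ 1635
H^1024 ≡ 1635^2 = 2673225 ≡ 165
H^2048 ≡ 165^2 = 27225 ≡ 3236
2873 = 2048 + 512 + 256 + 32 + 16 + 8 + 1, so H^2873 ≡ 3236·1635·386·6·1967·791·364 ≡ 2307 (mod 3427)

2307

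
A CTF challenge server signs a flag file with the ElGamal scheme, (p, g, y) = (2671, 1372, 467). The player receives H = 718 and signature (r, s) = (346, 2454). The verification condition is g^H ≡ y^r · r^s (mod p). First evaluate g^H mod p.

2428

1372^2 = 1882384 ≡ 2000
1372^4 ≡ 2000^2 = 4000000 ≡ 1513
1372^8 ≡ 1513^2 = 2289169 ≡ 122
1372^16 ≡ 122^2 = 14884 ≡ 1529
1372^32 ≡ 1529^2 = 2337841 ≡ 716
1372^64 ≡ 716^2 = 512656 ≡ 2495
1372^128 ≡ 2495^2 = 6225025 ≡ 1595
1372^256 ≡ 1595^2 = 2544025 ≡ 1233
1372^512 ≡ 1233^2 = 1520289 ≡ 490
718 = 512 + 128 + 64 + 8 + 4 + 2, so 1372^718 ≡ 490·1595·2495·122·1513·2000 ≡ 2428 (mod 2671)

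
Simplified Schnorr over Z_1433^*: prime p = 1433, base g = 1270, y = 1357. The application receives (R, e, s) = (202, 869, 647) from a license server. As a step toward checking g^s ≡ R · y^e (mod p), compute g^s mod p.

1270^2 = 1612900 ≡ 775
1270^4 ≡ 775^2 = 600625 ≡ 198
1270^8 ≡ 198^2 = 39204 ≡ 513
1270^16 ≡ 513^2 = 263169 ≡ 930
1270^32 ≡ 930^2 = 864900 ≡ 801
1270^64 ≡ 801^2 = 641601 ≡ 1050
1270^128 ≡ 1050^2 = 1102500 ≡ 523
1270^256 ≡ 523^2 = 273529 ≡ 1259
1270^512 ≡ 1259^2 = 1585081 ≡ 183
647 = 512 + 128 + 4 + 2 + 1, so 1270^647 ≡ 183·523·198·775·1270 ≡ 1223 (mod 1433)

1223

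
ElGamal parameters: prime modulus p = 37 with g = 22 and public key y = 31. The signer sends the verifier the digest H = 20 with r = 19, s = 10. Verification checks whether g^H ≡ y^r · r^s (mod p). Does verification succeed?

fails

Left side g^H mod p:
22^2 = 484 ≡ 3
22^4 ≡ 3^2 = 9
22^8 ≡ 9^2 = 81 ≡ 7
22^16 ≡ 7^2 = 49 ≡ 12
20 = 16 + 4, so 22^20 ≡ 12·9 ≡ 34 (mod 37)
Right side y^r · r^s mod p:
31^2 = 961 ≡ 36
31^4 ≡ 36^2 = 1296 ≡ 1
31^8 ≡ 1^2 = 1
31^16 ≡ 1^2 = 1
19 = 16 + 2 + 1, so 31^19 ≡ 1·36·31 ≡ 6 (mod 37)
19^2 = 361 ≡ 28
19^4 ≡ 28^2 = 784 ≡ 7
19^8 ≡ 7^2 = 49 ≡ 12
10 = 8 + 2, so 19^10 ≡ 12·28 ≡ 3 (mod 37)
6·3 = 18 ≡ 18 (mod 37)
34 ≠ 18, so verification fails.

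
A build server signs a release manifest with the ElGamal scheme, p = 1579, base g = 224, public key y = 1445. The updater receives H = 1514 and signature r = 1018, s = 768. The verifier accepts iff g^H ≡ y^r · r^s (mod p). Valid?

yes

Left side g^H mod p:
Squares mod 1579: 224^1≡224, 224^2≡1227, 224^4≡742, 224^8≡1072, 224^16≡1251, 224^32≡212, 224^64≡732, 224^128≡543, 224^256≡1155, 224^512≡1349, 224^1024≡793
1514 = 1024 + 256 + 128 + 64 + 32 + 8 + 2, so 224^1514 ≡ 793·1155·543·732·212·1072·1227 ≡ 865 (mod 1579)
Right side y^r · r^s mod p:
Squares mod 1579: 1445^1≡1445, 1445^2≡587, 1445^4≡347, 1445^8≡405, 1445^16≡1388, 1445^32≡164, 1445^64≡53, 1445^128≡1230, 1445^256≡218, 1445^512≡154
1018 = 512 + 256 + 128 + 64 + 32 + 16 + 8 + 2, so 1445^1018 ≡ 154·218·1230·53·164·1388·405·587 ≡ 774 (mod 1579)
Squares mod 1579: 1018^1≡1018, 1018^2≡500, 1018^4≡518, 1018^8≡1473, 1018^16≡183, 1018^32≡330, 1018^64≡1528, 1018^128≡1022, 1018^256≡765, 1018^512≡995
768 = 512 + 256, so 1018^768 ≡ 995·765 ≡ 97 (mod 1579)
774·97 = 75078 ≡ 865 (mod 1579)
865 ≡ 865 (mod 1579), so the signature is genuine.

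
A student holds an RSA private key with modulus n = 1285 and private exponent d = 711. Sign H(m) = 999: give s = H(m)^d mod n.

329

(H(m))^2 ≡ 999^2 = 998001 ≡ 841
(H(m))^4 ≡ 841^2 = 707281 ≡ 531
(H(m))^8 ≡ 531^2 = 281961 ≡ 546
(H(m))^16 ≡ 546^2 = 298116 ≡ 1281
(H(m))^32 ≡ 1281^2 = 1640961 ≡ 16
(H(m))^64 ≡ 16^2 = 256
(H(m))^128 ≡ 256^2 = 65536 ≡ 1
(H(m))^256 ≡ 1^2 = 1
(H(m))^512 ≡ 1^2 = 1
711 = 512 + 128 + 64 + 4 + 2 + 1, so (H(m))^711 ≡ 1·1·256·531·841·999 ≡ 329 (mod 1285)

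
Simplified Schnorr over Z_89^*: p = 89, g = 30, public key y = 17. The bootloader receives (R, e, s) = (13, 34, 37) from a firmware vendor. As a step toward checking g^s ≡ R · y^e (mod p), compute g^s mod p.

38

Squares mod 89: 30^1≡30, 30^2≡10, 30^4≡11, 30^8≡32, 30^16≡45, 30^32≡67
37 = 32 + 4 + 1, so 30^37 ≡ 67·11·30 ≡ 38 (mod 89)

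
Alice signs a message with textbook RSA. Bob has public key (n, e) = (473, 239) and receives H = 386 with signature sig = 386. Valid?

sig^2 ≡ 386^2 = 148996 ≡ 1
sig^4 ≡ 1^2 = 1
sig^8 ≡ 1^2 = 1
sig^16 ≡ 1^2 = 1
sig^32 ≡ 1^2 = 1
sig^64 ≡ 1^2 = 1
sig^128 ≡ 1^2 = 1
239 = 128 + 64 + 32 + 8 + 4 + 2 + 1, so sig^239 ≡ 1·1·1·1·1·1·386 ≡ 386 (mod 473)
386 = H, so the signature checks out.

yes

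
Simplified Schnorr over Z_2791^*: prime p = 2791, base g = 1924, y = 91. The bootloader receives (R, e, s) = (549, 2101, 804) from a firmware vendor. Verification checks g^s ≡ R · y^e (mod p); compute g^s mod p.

2512

1924^2 = 3701776 ≡ 910
1924^4 ≡ 910^2 = 828100 ≡ 1964
1924^8 ≡ 1964^2 = 3857296 ≡ 134
1924^16 ≡ 134^2 = 17956 ≡ 1210
1924^32 ≡ 1210^2 = 1464100 ≡ 1616
1924^64 ≡ 1616^2 = 2611456 ≡ 1871
1924^128 ≡ 1871^2 = 3500641 ≡ 727
1924^256 ≡ 727^2 = 528529 ≡ 1030
1924^512 ≡ 1030^2 = 1060900 ≡ 320
804 = 512 + 256 + 32 + 4, so 1924^804 ≡ 320·1030·1616·1964 ≡ 2512 (mod 2791)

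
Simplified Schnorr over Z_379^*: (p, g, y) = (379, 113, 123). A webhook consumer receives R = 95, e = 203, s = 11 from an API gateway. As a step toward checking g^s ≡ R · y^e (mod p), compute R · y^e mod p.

35

123^2 = 15129 ≡ 348
123^4 ≡ 348^2 = 121104 ≡ 203
123^8 ≡ 203^2 = 41209 ≡ 277
123^16 ≡ 277^2 = 76729 ≡ 171
123^32 ≡ 171^2 = 29241 ≡ 58
123^64 ≡ 58^2 = 3364 ≡ 332
123^128 ≡ 332^2 = 110224 ≡ 314
203 = 128 + 64 + 8 + 2 + 1, so 123^203 ≡ 314·332·277·348·123 ≡ 140 (mod 379)
R · y^e ≡ 95·140 = 13300 ≡ 35 (mod 379)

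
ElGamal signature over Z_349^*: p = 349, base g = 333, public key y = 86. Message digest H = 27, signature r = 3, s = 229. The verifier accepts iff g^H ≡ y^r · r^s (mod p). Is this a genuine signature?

Left side g^H mod p:
Squares mod 349: 333^1≡333, 333^2≡256, 333^4≡273, 333^8≡192, 333^16≡219
27 = 16 + 8 + 2 + 1, so 333^27 ≡ 219·192·256·333 ≡ 100 (mod 349)
Right side y^r · r^s mod p:
Squares mod 349: 86^1≡86, 86^2≡67
3 = 2 + 1, so 86^3 ≡ 67·86 ≡ 178 (mod 349)
Squares mod 349: 3^1≡3, 3^2≡9, 3^4≡81, 3^8≡279, 3^16≡14, 3^32≡196, 3^64≡26, 3^128≡327
229 = 128 + 64 + 32 + 4 + 1, so 3^229 ≡ 327·26·196·81·3 ≡ 73 (mod 349)
178·73 = 12994 ≡ 81 (mod 349)
100 ≠ 81, so verification fails.

forged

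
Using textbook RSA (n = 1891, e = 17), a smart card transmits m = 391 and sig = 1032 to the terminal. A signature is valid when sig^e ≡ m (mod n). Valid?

sig^2 ≡ 1032^2 = 1065024 ≡ 391
sig^4 ≡ 391^2 = 152881 ≡ 1601
sig^8 ≡ 1601^2 = 2563201 ≡ 896
sig^16 ≡ 896^2 = 802816 ≡ 1032
17 = 16 + 1, so sig^17 ≡ 1032·1032 ≡ 391 (mod 1891)
391 = m, so the signature checks out.

yes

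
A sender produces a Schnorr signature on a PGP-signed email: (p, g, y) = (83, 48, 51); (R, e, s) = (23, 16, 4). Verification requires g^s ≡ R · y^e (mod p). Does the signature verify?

verifies

g^s mod p:
48^4 mod 83 = 68
R · y^e mod p:
51^16 mod 83 = 21
23·21 = 483 ≡ 68 (mod 83)
68 ≡ 68 (mod 83); signature holds.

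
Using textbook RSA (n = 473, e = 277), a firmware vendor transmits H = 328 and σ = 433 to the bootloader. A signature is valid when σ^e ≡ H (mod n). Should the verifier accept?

σ^2 ≡ 433^2 = 187489 ≡ 181
σ^4 ≡ 181^2 = 32761 ≡ 124
σ^8 ≡ 124^2 = 15376 ≡ 240
σ^16 ≡ 240^2 = 57600 ≡ 367
σ^32 ≡ 367^2 = 134689 ≡ 357
σ^64 ≡ 357^2 = 127449 ≡ 212
σ^128 ≡ 212^2 = 44944 ≡ 9
σ^256 ≡ 9^2 = 81
277 = 256 + 16 + 4 + 1, so σ^277 ≡ 81·367·124·433 ≡ 5 (mod 473)
The recovered value 5 does not match the digest 328.

reject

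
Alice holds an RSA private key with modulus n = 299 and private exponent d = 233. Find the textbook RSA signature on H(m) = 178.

263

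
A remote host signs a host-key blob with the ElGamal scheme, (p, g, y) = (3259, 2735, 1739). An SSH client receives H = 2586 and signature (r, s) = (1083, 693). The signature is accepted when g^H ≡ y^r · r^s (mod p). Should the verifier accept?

accept

Left side g^H mod p:
2735^2586 mod 3259 = 1733
Right side y^r · r^s mod p:
1739^1083 mod 3259 = 2407
1083^693 mod 3259 = 1922
2407·1922 = 4626254 ≡ 1733 (mod 3259)
1733 ≡ 1733 (mod 3259), so the signature is genuine.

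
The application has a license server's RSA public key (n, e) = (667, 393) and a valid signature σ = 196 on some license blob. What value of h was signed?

σ^393 mod 667 = 399

399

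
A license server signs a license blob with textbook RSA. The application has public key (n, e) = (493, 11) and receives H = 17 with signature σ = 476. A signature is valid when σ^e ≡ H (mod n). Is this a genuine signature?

genuine

σ^2 ≡ 476^2 = 226576 ≡ 289
σ^4 ≡ 289^2 = 83521 ≡ 204
σ^8 ≡ 204^2 = 41616 ≡ 204
11 = 8 + 2 + 1, so σ^11 ≡ 204·289·476 ≡ 17 (mod 493)
σ^11 mod 493 = 17 matches H.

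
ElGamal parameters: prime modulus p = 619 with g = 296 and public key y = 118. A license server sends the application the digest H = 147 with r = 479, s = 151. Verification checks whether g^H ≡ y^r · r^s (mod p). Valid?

yes

Left side g^H mod p:
296^147 mod 619 = 202
Right side y^r · r^s mod p:
118^479 mod 619 = 6
479^151 mod 619 = 240
6·240 = 1440 ≡ 202 (mod 619)
202 ≡ 202 (mod 619), so the signature is genuine.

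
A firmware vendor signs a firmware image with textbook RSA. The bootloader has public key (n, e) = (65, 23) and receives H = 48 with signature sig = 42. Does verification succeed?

Squares mod 65: sig^1≡42, sig^2≡9, sig^4≡16, sig^8≡61, sig^16≡16
23 = 16 + 4 + 2 + 1, so sig^23 ≡ 16·16·9·42 ≡ 48 (mod 65)
Since 48 equals the digest 48, verification succeeds.

passes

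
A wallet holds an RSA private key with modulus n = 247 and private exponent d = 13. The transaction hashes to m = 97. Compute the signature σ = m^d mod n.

136

m^2 ≡ 97^2 = 9409 ≡ 23
m^4 ≡ 23^2 = 529 ≡ 35
m^8 ≡ 35^2 = 1225 ≡ 237
13 = 8 + 4 + 1, so m^13 ≡ 237·35·97 ≡ 136 (mod 247)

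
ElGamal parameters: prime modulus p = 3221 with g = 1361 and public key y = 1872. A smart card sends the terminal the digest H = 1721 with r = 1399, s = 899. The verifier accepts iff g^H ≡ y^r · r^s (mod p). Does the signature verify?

verifies

Left side g^H mod p:
Squares mod 3221: 1361^1≡1361, 1361^2≡246, 1361^4≡2538, 1361^8≡2665, 1361^16≡3141, 1361^32≡3179, 1361^64≡1764, 1361^128≡210, 1361^256≡2227, 1361^512≡2410, 1361^1024≡637
1721 = 1024 + 512 + 128 + 32 + 16 + 8 + 1, so 1361^1721 ≡ 637·2410·210·3179·3141·2665·1361 ≡ 589 (mod 3221)
Right side y^r · r^s mod p:
Squares mod 3221: 1872^1≡1872, 1872^2≡3157, 1872^4≡875, 1872^8≡2248, 1872^16≡2976, 1872^32≡2047, 1872^64≡2909, 1872^128≡714, 1872^256≡878, 1872^512≡1065, 1872^1024≡433
1399 = 1024 + 256 + 64 + 32 + 16 + 4 + 2 + 1, so 1872^1399 ≡ 433·878·2909·2047·2976·875·3157·1872 ≡ 2524 (mod 3221)
Squares mod 3221: 1399^1≡1399, 1399^2≡2054, 1399^4≡2627, 1399^8≡1747, 1399^16≡1722, 1399^32≡1964, 1399^64≡1759, 1399^128≡1921, 1399^256≡2196, 1399^512≡579
899 = 512 + 256 + 128 + 2 + 1, so 1399^899 ≡ 579·2196·1921·2054·1399 ≡ 2490 (mod 3221)
2524·2490 = 6284760 ≡ 589 (mod 3221)
589 ≡ 589 (mod 3221), so the signature is genuine.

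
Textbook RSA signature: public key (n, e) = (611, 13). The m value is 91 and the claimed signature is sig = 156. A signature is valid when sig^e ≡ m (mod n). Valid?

yes

sig^2 ≡ 156^2 = 24336 ≡ 507
sig^4 ≡ 507^2 = 257049 ≡ 429
sig^8 ≡ 429^2 = 184041 ≡ 130
13 = 8 + 4 + 1, so sig^13 ≡ 130·429·156 ≡ 91 (mod 611)
91 = m, so the signature checks out.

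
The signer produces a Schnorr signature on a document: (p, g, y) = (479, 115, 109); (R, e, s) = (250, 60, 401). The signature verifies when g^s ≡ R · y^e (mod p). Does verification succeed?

passes

g^s mod p:
115^2 = 13225 ≡ 292
115^4 ≡ 292^2 = 85264 ≡ 2
115^8 ≡ 2^2 = 4
115^16 ≡ 4^2 = 16
115^32 ≡ 16^2 = 256
115^64 ≡ 256^2 = 65536 ≡ 392
115^128 ≡ 392^2 = 153664 ≡ 384
115^256 ≡ 384^2 = 147456 ≡ 403
401 = 256 + 128 + 16 + 1, so 115^401 ≡ 403·384·16·115 ≡ 214 (mod 479)
R · y^e mod p:
109^2 = 11881 ≡ 385
109^4 ≡ 385^2 = 148225 ≡ 214
109^8 ≡ 214^2 = 45796 ≡ 291
109^16 ≡ 291^2 = 84681 ≡ 377
109^32 ≡ 377^2 = 142129 ≡ 345
60 = 32 + 16 + 8 + 4, so 109^60 ≡ 345·377·291·214 ≡ 66 (mod 479)
250·66 = 16500 ≡ 214 (mod 479)
214 ≡ 214 (mod 479); signature holds.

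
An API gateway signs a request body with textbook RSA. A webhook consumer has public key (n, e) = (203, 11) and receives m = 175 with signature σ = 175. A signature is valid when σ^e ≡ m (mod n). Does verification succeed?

passes

σ^2 ≡ 175^2 = 30625 ≡ 175
σ^4 ≡ 175^2 = 30625 ≡ 175
σ^8 ≡ 175^2 = 30625 ≡ 175
11 = 8 + 2 + 1, so σ^11 ≡ 175·175·175 ≡ 175 (mod 203)
Since 175 equals the digest 175, verification succeeds.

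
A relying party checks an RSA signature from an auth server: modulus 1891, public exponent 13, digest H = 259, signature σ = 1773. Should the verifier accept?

σ^2 ≡ 1773^2 = 3143529 ≡ 687
σ^4 ≡ 687^2 = 471969 ≡ 1110
σ^8 ≡ 1110^2 = 1232100 ≡ 1059
13 = 8 + 4 + 1, so σ^13 ≡ 1059·1110·1773 ≡ 812 (mod 1891)
σ^13 mod 1891 = 812, but H = 259.

reject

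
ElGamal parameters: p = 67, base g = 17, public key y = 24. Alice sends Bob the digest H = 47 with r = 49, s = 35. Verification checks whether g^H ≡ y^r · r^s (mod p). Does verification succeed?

Left side g^H mod p:
Squares mod 67: 17^1≡17, 17^2≡21, 17^4≡39, 17^8≡47, 17^16≡65, 17^32≡4
47 = 32 + 8 + 4 + 2 + 1, so 17^47 ≡ 4·47·39·21·17 ≡ 35 (mod 67)
Right side y^r · r^s mod p:
Squares mod 67: 24^1≡24, 24^2≡40, 24^4≡59, 24^8≡64, 24^16≡9, 24^32≡14
49 = 32 + 16 + 1, so 24^49 ≡ 14·9·24 ≡ 9 (mod 67)
Squares mod 67: 49^1≡49, 49^2≡56, 49^4≡54, 49^8≡35, 49^16≡19, 49^32≡26
35 = 32 + 2 + 1, so 49^35 ≡ 26·56·49 ≡ 56 (mod 67)
9·56 = 504 ≡ 35 (mod 67)
35 ≡ 35 (mod 67), so the signature is genuine.

passes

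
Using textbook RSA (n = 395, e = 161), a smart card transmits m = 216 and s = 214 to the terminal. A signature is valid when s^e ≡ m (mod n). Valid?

s^161 mod 395 = 24
24 ≠ 216, so verification fails.

no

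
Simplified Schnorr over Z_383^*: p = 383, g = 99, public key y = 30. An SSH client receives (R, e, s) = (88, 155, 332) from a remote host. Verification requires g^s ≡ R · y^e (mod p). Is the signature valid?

valid

g^s mod p:
99^2 = 9801 ≡ 226
99^4 ≡ 226^2 = 51076 ≡ 137
99^8 ≡ 137^2 = 18769 ≡ 2
99^16 ≡ 2^2 = 4
99^32 ≡ 4^2 = 16
99^64 ≡ 16^2 = 256
99^128 ≡ 256^2 = 65536 ≡ 43
99^256 ≡ 43^2 = 1849 ≡ 317
332 = 256 + 64 + 8 + 4, so 99^332 ≡ 317·256·2·137 ≡ 200 (mod 383)
R · y^e mod p:
30^2 = 900 ≡ 134
30^4 ≡ 134^2 = 17956 ≡ 338
30^8 ≡ 338^2 = 114244 ≡ 110
30^16 ≡ 110^2 = 12100 ≡ 227
30^32 ≡ 227^2 = 51529 ≡ 207
30^64 ≡ 207^2 = 42849 ≡ 336
30^128 ≡ 336^2 = 112896 ≡ 294
155 = 128 + 16 + 8 + 2 + 1, so 30^155 ≡ 294·227·110·134·30 ≡ 246 (mod 383)
88·246 = 21648 ≡ 200 (mod 383)
200 ≡ 200 (mod 383); signature holds.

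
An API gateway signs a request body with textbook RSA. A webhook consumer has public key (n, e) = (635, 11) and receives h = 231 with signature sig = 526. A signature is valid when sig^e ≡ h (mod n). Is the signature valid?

valid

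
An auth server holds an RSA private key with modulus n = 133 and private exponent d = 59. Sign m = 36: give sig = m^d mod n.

m^2 ≡ 36^2 = 1296 ≡ 99
m^4 ≡ 99^2 = 9801 ≡ 92
m^8 ≡ 92^2 = 8464 ≡ 85
m^16 ≡ 85^2 = 7225 ≡ 43
m^32 ≡ 43^2 = 1849 ≡ 120
59 = 32 + 16 + 8 + 2 + 1, so m^59 ≡ 120·43·85·99·36 ≡ 120 (mod 133)

120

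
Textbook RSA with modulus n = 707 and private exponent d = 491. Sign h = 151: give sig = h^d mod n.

296

h^491 mod 707 = 296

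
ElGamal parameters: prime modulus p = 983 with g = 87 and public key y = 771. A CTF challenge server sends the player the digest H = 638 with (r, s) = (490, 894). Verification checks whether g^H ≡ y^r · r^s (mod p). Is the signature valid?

valid

Left side g^H mod p:
87^2 = 7569 ≡ 688
87^4 ≡ 688^2 = 473344 ≡ 521
87^8 ≡ 521^2 = 271441 ≡ 133
87^16 ≡ 133^2 = 17689 ≡ 978
87^32 ≡ 978^2 = 956484 ≡ 25
87^64 ≡ 25^2 = 625
87^128 ≡ 625^2 = 390625 ≡ 374
87^256 ≡ 374^2 = 139876 ≡ 290
87^512 ≡ 290^2 = 84100 ≡ 545
638 = 512 + 64 + 32 + 16 + 8 + 4 + 2, so 87^638 ≡ 545·625·25·978·133·521·688 ≡ 442 (mod 983)
Right side y^r · r^s mod p:
771^2 = 594441 ≡ 709
771^4 ≡ 709^2 = 502681 ≡ 368
771^8 ≡ 368^2 = 135424 ≡ 753
771^16 ≡ 753^2 = 567009 ≡ 801
771^32 ≡ 801^2 = 641601 ≡ 685
771^64 ≡ 685^2 = 469225 ≡ 334
771^128 ≡ 334^2 = 111556 ≡ 477
771^256 ≡ 477^2 = 227529 ≡ 456
490 = 256 + 128 + 64 + 32 + 8 + 2, so 771^490 ≡ 456·477·334·685·753·709 ≡ 932 (mod 983)
490^2 = 240100 ≡ 248
490^4 ≡ 248^2 = 61504 ≡ 558
490^8 ≡ 558^2 = 311364 ≡ 736
490^16 ≡ 736^2 = 541696 ≡ 63
490^32 ≡ 63^2 = 3969 ≡ 37
490^64 ≡ 37^2 = 1369 ≡ 386
490^128 ≡ 386^2 = 148996 ≡ 563
490^256 ≡ 563^2 = 316969 ≡ 443
490^512 ≡ 443^2 = 196249 ≡ 632
894 = 512 + 256 + 64 + 32 + 16 + 8 + 4 + 2, so 490^894 ≡ 632·443·386·37·63·736·558·248 ≡ 319 (mod 983)
932·319 = 297308 ≡ 442 (mod 983)
442 ≡ 442 (mod 983), so the signature is genuine.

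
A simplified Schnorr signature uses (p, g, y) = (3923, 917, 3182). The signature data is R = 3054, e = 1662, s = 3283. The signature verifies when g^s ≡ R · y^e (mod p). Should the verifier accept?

reject

g^s mod p:
Squares mod 3923: 917^1≡917, 917^2≡1367, 917^4≡1341, 917^8≡1547, 917^16≡179, 917^32≡657, 917^64≡119, 917^128≡2392, 917^256≡1930, 917^512≡1973, 917^1024≡1113, 917^2048≡3024
3283 = 2048 + 1024 + 128 + 64 + 16 + 2 + 1, so 917^3283 ≡ 3024·1113·2392·119·179·1367·917 ≡ 1355 (mod 3923)
R · y^e mod p:
Squares mod 3923: 3182^1≡3182, 3182^2≡3784, 3182^4≡3629, 3182^8≡130, 3182^16≡1208, 3182^32≡3831, 3182^64≡618, 3182^128≡1393, 3182^256≡2487, 3182^512≡2521, 3182^1024≡181
1662 = 1024 + 512 + 64 + 32 + 16 + 8 + 4 + 2, so 3182^1662 ≡ 181·2521·618·3831·1208·130·3629·3784 ≡ 1388 (mod 3923)
3054·1388 = 4238952 ≡ 2112 (mod 3923)
1355 ≠ 2112; the check fails.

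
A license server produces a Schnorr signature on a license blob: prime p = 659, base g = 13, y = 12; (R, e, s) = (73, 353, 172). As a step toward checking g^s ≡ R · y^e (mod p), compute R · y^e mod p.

275

12^353 mod 659 = 410
R · y^e ≡ 73·410 = 29930 ≡ 275 (mod 659)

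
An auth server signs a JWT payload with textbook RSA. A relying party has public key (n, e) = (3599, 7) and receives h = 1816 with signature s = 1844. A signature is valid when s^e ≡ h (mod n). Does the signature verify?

does not verify

s^2 ≡ 1844^2 = 3400336 ≡ 2880
s^4 ≡ 2880^2 = 8294400 ≡ 2304
7 = 4 + 2 + 1, so s^7 ≡ 2304·2880·1844 ≡ 685 (mod 3599)
685 ≠ 1816, so verification fails.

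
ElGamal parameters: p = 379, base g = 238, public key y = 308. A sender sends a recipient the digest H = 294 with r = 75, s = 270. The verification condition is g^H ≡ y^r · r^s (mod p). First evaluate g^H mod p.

84

238^2 = 56644 ≡ 173
238^4 ≡ 173^2 = 29929 ≡ 367
238^8 ≡ 367^2 = 134689 ≡ 144
238^16 ≡ 144^2 = 20736 ≡ 270
238^32 ≡ 270^2 = 72900 ≡ 132
238^64 ≡ 132^2 = 17424 ≡ 369
238^128 ≡ 369^2 = 136161 ≡ 100
238^256 ≡ 100^2 = 10000 ≡ 146
294 = 256 + 32 + 4 + 2, so 238^294 ≡ 146·132·367·173 ≡ 84 (mod 379)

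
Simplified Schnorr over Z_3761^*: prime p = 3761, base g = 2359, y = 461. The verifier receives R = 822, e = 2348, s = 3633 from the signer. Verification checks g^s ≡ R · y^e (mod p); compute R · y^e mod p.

462

461^2 = 212521 ≡ 1905
461^4 ≡ 1905^2 = 3629025 ≡ 3421
461^8 ≡ 3421^2 = 11703241 ≡ 2770
461^16 ≡ 2770^2 = 7672900 ≡ 460
461^32 ≡ 460^2 = 211600 ≡ 984
461^64 ≡ 984^2 = 968256 ≡ 1679
461^128 ≡ 1679^2 = 2819041 ≡ 2052
461^256 ≡ 2052^2 = 4210704 ≡ 2145
461^512 ≡ 2145^2 = 4601025 ≡ 1322
461^1024 ≡ 1322^2 = 1747684 ≡ 2580
461^2048 ≡ 2580^2 = 6656400 ≡ 3191
2348 = 2048 + 256 + 32 + 8 + 4, so 461^2348 ≡ 3191·2145·984·2770·3421 ≡ 1483 (mod 3761)
R · y^e ≡ 822·1483 = 1219026 ≡ 462 (mod 3761)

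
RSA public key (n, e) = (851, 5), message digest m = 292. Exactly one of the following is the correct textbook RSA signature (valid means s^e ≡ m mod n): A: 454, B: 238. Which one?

B

Candidate A: 454^2 = 206116 ≡ 174; 454^4 ≡ 174^2 = 30276 ≡ 491; 5 = 4 + 1, so 454^5 ≡ 491·454 ≡ 803 (mod 851)
Candidate B: 238^2 = 56644 ≡ 478; 238^4 ≡ 478^2 = 228484 ≡ 416; 5 = 4 + 1, so 238^5 ≡ 416·238 ≡ 292 (mod 851)
  → matches m = 292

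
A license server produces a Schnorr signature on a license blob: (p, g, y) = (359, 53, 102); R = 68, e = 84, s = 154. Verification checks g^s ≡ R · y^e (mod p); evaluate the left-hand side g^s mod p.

Squares mod 359: 53^1≡53, 53^2≡296, 53^4≡20, 53^8≡41, 53^16≡245, 53^32≡72, 53^64≡158, 53^128≡193
154 = 128 + 16 + 8 + 2, so 53^154 ≡ 193·245·41·296 ≡ 30 (mod 359)

30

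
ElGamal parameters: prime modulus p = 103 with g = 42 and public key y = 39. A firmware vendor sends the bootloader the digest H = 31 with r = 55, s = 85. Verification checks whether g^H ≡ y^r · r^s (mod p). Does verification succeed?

fails

Left side g^H mod p:
42^31 mod 103 = 10
Right side y^r · r^s mod p:
39^55 mod 103 = 42
55^85 mod 103 = 46
42·46 = 1932 ≡ 78 (mod 103)
10 ≠ 78, so verification fails.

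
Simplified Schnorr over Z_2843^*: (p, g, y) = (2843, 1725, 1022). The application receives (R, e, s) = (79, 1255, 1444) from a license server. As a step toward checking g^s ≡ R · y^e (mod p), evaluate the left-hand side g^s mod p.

1728

Squares mod 2843: 1725^1≡1725, 1725^2≡1847, 1725^4≡2652, 1725^8≡2365, 1725^16≡1044, 1725^32≡1067, 1725^64≡1289, 1725^128≡1209, 1725^256≡379, 1725^512≡1491, 1725^1024≡2698
1444 = 1024 + 256 + 128 + 32 + 4, so 1725^1444 ≡ 2698·379·1209·1067·2652 ≡ 1728 (mod 2843)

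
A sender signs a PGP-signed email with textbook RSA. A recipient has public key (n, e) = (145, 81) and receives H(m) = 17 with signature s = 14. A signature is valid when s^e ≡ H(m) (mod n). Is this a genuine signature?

Squares mod 145: s^1≡14, s^2≡51, s^4≡136, s^8≡81, s^16≡36, s^32≡136, s^64≡81
81 = 64 + 16 + 1, so s^81 ≡ 81·36·14 ≡ 79 (mod 145)
79 ≠ 17, so verification fails.

forged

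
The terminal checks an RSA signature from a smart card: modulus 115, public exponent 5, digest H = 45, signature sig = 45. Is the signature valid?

valid

sig^2 ≡ 45^2 = 2025 ≡ 70
sig^4 ≡ 70^2 = 4900 ≡ 70
5 = 4 + 1, so sig^5 ≡ 70·45 ≡ 45 (mod 115)
sig^5 mod 115 = 45 matches H.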